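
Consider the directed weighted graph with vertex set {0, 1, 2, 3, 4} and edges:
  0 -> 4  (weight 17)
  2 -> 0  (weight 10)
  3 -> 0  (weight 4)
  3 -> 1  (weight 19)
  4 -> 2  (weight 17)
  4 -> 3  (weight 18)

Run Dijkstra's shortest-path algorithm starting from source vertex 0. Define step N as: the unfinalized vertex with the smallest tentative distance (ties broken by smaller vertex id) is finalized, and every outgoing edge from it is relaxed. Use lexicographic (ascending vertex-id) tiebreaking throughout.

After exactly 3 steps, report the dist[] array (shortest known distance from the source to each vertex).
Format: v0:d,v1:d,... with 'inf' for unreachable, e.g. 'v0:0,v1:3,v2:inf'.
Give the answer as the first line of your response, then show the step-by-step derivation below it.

v0:0,v1:inf,v2:34,v3:35,v4:17

step 1: dist = v0:0,v1:inf,v2:inf,v3:inf,v4:17
step 2: dist = v0:0,v1:inf,v2:34,v3:35,v4:17
step 3: dist = v0:0,v1:inf,v2:34,v3:35,v4:17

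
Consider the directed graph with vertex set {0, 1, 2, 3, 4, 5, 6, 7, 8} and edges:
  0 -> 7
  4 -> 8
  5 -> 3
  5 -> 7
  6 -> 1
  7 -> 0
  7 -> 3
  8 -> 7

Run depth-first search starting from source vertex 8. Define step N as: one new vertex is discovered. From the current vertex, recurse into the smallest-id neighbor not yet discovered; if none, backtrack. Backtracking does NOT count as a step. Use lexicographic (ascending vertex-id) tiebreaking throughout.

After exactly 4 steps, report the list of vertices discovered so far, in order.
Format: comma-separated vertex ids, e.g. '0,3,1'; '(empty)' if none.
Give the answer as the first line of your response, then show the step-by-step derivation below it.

8,7,0,3

step 1: discover 8; path=8; order=8
step 2: discover 7; path=8>7; order=8,7
step 3: discover 0; path=8>7>0; order=8,7,0
step 4: discover 3; path=8>7>3; order=8,7,0,3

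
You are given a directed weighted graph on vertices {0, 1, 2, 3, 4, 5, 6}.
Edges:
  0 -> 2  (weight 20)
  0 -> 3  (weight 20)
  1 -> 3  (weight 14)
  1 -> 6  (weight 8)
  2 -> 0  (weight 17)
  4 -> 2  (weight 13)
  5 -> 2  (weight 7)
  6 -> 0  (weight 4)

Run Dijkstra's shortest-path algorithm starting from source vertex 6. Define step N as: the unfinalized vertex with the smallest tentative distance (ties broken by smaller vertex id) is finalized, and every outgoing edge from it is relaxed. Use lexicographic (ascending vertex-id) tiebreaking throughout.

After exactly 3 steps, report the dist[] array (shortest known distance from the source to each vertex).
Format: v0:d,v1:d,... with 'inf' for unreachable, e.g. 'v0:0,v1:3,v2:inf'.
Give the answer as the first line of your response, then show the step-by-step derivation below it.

v0:4,v1:inf,v2:24,v3:24,v4:inf,v5:inf,v6:0

step 1: dist = v0:4,v1:inf,v2:inf,v3:inf,v4:inf,v5:inf,v6:0
step 2: dist = v0:4,v1:inf,v2:24,v3:24,v4:inf,v5:inf,v6:0
step 3: dist = v0:4,v1:inf,v2:24,v3:24,v4:inf,v5:inf,v6:0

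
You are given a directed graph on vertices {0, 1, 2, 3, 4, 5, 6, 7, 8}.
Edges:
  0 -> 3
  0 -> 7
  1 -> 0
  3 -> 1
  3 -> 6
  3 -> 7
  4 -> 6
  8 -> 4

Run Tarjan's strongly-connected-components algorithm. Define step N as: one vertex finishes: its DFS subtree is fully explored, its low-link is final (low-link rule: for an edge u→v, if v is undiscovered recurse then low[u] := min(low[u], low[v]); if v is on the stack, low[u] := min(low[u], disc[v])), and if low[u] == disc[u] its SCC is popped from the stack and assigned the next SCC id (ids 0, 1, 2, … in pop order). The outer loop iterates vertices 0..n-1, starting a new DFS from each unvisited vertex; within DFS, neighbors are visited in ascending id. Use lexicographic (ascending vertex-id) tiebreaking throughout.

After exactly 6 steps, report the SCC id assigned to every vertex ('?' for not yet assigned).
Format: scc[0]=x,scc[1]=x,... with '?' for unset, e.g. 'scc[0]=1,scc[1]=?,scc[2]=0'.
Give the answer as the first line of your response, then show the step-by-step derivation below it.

scc[0]=2,scc[1]=2,scc[2]=3,scc[3]=2,scc[4]=?,scc[5]=?,scc[6]=0,scc[7]=1,scc[8]=?

step 1: low=(low[0]=0,low[1]=0,low[2]=?,low[3]=1,low[4]=?,low[5]=?,low[6]=?,low[7]=?,low[8]=?); scc=(scc[0]=?,scc[1]=?,scc[2]=?,scc[3]=?,scc[4]=?,scc[5]=?,scc[6]=?,scc[7]=?,scc[8]=?)
step 2: low=(low[0]=0,low[1]=0,low[2]=?,low[3]=0,low[4]=?,low[5]=?,low[6]=3,low[7]=?,low[8]=?); scc=(scc[0]=?,scc[1]=?,scc[2]=?,scc[3]=?,scc[4]=?,scc[5]=?,scc[6]=0,scc[7]=?,scc[8]=?)
step 3: low=(low[0]=0,low[1]=0,low[2]=?,low[3]=0,low[4]=?,low[5]=?,low[6]=3,low[7]=4,low[8]=?); scc=(scc[0]=?,scc[1]=?,scc[2]=?,scc[3]=?,scc[4]=?,scc[5]=?,scc[6]=0,scc[7]=1,scc[8]=?)
step 4: low=(low[0]=0,low[1]=0,low[2]=?,low[3]=0,low[4]=?,low[5]=?,low[6]=3,low[7]=4,low[8]=?); scc=(scc[0]=?,scc[1]=?,scc[2]=?,scc[3]=?,scc[4]=?,scc[5]=?,scc[6]=0,scc[7]=1,scc[8]=?)
step 5: low=(low[0]=0,low[1]=0,low[2]=?,low[3]=0,low[4]=?,low[5]=?,low[6]=3,low[7]=4,low[8]=?); scc=(scc[0]=2,scc[1]=2,scc[2]=?,scc[3]=2,scc[4]=?,scc[5]=?,scc[6]=0,scc[7]=1,scc[8]=?)
step 6: low=(low[0]=0,low[1]=0,low[2]=5,low[3]=0,low[4]=?,low[5]=?,low[6]=3,low[7]=4,low[8]=?); scc=(scc[0]=2,scc[1]=2,scc[2]=3,scc[3]=2,scc[4]=?,scc[5]=?,scc[6]=0,scc[7]=1,scc[8]=?)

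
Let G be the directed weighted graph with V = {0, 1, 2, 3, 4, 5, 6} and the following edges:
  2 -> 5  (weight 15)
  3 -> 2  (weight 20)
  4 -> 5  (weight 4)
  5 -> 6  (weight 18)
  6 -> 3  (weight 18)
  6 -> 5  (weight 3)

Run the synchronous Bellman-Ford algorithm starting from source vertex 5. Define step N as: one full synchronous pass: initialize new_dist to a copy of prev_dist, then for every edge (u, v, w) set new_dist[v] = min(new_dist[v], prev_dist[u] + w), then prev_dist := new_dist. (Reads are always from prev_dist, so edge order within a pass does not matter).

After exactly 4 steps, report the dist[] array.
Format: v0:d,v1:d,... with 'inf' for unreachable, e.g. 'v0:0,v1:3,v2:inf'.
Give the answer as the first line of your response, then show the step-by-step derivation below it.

v0:inf,v1:inf,v2:56,v3:36,v4:inf,v5:0,v6:18

step 1: dist = v0:inf,v1:inf,v2:inf,v3:inf,v4:inf,v5:0,v6:18
step 2: dist = v0:inf,v1:inf,v2:inf,v3:36,v4:inf,v5:0,v6:18
step 3: dist = v0:inf,v1:inf,v2:56,v3:36,v4:inf,v5:0,v6:18
step 4: dist = v0:inf,v1:inf,v2:56,v3:36,v4:inf,v5:0,v6:18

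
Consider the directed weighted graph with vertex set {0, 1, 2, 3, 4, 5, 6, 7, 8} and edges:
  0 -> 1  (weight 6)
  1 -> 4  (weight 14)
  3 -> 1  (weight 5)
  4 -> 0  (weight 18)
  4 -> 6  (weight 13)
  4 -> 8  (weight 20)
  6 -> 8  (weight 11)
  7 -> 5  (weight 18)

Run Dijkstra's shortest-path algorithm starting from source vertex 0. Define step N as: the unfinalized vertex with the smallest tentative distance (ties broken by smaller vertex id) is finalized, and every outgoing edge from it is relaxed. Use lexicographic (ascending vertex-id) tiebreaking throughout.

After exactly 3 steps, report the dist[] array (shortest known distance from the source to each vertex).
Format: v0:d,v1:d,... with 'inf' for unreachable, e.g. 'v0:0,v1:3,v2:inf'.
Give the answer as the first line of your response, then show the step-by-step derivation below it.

v0:0,v1:6,v2:inf,v3:inf,v4:20,v5:inf,v6:33,v7:inf,v8:40

step 1: dist = v0:0,v1:6,v2:inf,v3:inf,v4:inf,v5:inf,v6:inf,v7:inf,v8:inf
step 2: dist = v0:0,v1:6,v2:inf,v3:inf,v4:20,v5:inf,v6:inf,v7:inf,v8:inf
step 3: dist = v0:0,v1:6,v2:inf,v3:inf,v4:20,v5:inf,v6:33,v7:inf,v8:40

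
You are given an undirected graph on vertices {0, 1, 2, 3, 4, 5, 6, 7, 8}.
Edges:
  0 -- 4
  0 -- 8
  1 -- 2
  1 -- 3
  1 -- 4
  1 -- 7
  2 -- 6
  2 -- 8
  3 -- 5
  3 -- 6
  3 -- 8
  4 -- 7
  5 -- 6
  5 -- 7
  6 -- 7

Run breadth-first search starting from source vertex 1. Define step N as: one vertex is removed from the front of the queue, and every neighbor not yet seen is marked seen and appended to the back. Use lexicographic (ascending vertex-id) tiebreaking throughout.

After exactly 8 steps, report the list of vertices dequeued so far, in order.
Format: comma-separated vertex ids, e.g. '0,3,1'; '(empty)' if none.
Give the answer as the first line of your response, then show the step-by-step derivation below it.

1,2,3,4,7,6,8,5

step 1: dequeue 1; queue=[2,3,4,7]; order=1
step 2: dequeue 2; queue=[3,4,7,6,8]; order=1,2
step 3: dequeue 3; queue=[4,7,6,8,5]; order=1,2,3
step 4: dequeue 4; queue=[7,6,8,5,0]; order=1,2,3,4
step 5: dequeue 7; queue=[6,8,5,0]; order=1,2,3,4,7
step 6: dequeue 6; queue=[8,5,0]; order=1,2,3,4,7,6
step 7: dequeue 8; queue=[5,0]; order=1,2,3,4,7,6,8
step 8: dequeue 5; queue=[0]; order=1,2,3,4,7,6,8,5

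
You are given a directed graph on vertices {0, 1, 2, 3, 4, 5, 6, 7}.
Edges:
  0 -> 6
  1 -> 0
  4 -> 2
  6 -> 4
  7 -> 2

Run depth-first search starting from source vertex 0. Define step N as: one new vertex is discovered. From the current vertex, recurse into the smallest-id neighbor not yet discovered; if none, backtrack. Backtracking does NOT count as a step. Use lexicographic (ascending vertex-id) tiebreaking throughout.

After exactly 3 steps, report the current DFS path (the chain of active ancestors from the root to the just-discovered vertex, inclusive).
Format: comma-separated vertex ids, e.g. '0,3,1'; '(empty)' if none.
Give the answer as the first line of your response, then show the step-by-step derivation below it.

0,6,4

step 1: discover 0; path=0; order=0
step 2: discover 6; path=0>6; order=0,6
step 3: discover 4; path=0>6>4; order=0,6,4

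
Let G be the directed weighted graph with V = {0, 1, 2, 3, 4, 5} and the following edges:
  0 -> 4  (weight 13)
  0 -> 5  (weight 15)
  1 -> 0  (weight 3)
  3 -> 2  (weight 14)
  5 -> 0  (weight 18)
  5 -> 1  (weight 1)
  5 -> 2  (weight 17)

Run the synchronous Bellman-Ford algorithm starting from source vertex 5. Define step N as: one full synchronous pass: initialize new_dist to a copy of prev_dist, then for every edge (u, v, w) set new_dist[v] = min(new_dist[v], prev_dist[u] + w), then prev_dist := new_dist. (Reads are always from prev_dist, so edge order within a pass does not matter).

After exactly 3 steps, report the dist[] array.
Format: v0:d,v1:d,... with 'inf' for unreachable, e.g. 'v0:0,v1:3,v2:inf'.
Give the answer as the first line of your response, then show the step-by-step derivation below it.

v0:4,v1:1,v2:17,v3:inf,v4:17,v5:0

step 1: dist = v0:18,v1:1,v2:17,v3:inf,v4:inf,v5:0
step 2: dist = v0:4,v1:1,v2:17,v3:inf,v4:31,v5:0
step 3: dist = v0:4,v1:1,v2:17,v3:inf,v4:17,v5:0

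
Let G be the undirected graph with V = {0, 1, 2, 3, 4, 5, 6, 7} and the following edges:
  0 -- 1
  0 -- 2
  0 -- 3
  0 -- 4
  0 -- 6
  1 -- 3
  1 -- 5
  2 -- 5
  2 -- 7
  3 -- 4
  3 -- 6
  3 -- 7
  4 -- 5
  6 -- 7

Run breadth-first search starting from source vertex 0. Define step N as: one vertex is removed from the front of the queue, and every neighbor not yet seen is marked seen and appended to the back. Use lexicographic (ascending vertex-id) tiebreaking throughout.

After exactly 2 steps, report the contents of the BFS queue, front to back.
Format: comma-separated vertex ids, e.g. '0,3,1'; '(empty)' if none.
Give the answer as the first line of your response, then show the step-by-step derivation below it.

2,3,4,6,5

step 1: dequeue 0; queue=[1,2,3,4,6]; order=0
step 2: dequeue 1; queue=[2,3,4,6,5]; order=0,1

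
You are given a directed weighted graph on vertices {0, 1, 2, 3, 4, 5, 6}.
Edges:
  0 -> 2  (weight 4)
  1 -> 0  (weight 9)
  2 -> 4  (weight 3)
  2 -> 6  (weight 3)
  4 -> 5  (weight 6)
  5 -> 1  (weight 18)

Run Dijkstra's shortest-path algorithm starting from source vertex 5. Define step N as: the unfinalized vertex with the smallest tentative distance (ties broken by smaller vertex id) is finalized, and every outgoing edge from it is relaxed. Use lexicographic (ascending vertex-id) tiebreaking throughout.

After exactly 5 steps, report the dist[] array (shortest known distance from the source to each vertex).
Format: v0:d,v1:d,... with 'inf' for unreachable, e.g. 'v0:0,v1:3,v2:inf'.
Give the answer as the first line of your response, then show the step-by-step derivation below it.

v0:27,v1:18,v2:31,v3:inf,v4:34,v5:0,v6:34

step 1: dist = v0:inf,v1:18,v2:inf,v3:inf,v4:inf,v5:0,v6:inf
step 2: dist = v0:27,v1:18,v2:inf,v3:inf,v4:inf,v5:0,v6:inf
step 3: dist = v0:27,v1:18,v2:31,v3:inf,v4:inf,v5:0,v6:inf
step 4: dist = v0:27,v1:18,v2:31,v3:inf,v4:34,v5:0,v6:34
step 5: dist = v0:27,v1:18,v2:31,v3:inf,v4:34,v5:0,v6:34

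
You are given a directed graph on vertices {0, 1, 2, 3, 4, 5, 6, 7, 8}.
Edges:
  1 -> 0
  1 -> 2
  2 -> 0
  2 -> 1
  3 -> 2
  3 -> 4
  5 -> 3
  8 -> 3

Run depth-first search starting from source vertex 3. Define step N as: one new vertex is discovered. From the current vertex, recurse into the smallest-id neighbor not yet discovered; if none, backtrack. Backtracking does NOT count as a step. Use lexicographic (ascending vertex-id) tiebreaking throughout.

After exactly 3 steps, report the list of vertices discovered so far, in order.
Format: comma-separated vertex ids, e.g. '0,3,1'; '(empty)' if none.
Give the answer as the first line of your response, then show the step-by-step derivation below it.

3,2,0

step 1: discover 3; path=3; order=3
step 2: discover 2; path=3>2; order=3,2
step 3: discover 0; path=3>2>0; order=3,2,0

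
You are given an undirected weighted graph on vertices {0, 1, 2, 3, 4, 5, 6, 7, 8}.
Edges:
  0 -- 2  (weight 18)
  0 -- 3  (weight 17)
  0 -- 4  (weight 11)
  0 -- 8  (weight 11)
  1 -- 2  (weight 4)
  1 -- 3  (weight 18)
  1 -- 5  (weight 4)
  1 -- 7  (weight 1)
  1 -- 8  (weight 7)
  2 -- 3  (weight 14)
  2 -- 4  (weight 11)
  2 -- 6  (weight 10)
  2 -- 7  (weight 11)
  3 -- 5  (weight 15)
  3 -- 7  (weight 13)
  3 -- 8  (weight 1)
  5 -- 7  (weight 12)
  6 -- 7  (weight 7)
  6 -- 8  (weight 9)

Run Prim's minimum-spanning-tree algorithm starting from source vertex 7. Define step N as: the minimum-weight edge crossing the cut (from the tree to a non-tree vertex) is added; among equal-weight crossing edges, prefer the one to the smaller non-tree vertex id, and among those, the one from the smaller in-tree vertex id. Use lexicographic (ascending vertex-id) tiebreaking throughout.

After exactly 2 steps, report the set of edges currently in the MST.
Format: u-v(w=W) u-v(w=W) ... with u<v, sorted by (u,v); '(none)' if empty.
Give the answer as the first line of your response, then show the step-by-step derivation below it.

1-2(w=4) 1-7(w=1)

step 1: add edge 1-7 (w=1); MST = {1-7(w=1)}
step 2: add edge 1-2 (w=4); MST = {1-2(w=4) 1-7(w=1)}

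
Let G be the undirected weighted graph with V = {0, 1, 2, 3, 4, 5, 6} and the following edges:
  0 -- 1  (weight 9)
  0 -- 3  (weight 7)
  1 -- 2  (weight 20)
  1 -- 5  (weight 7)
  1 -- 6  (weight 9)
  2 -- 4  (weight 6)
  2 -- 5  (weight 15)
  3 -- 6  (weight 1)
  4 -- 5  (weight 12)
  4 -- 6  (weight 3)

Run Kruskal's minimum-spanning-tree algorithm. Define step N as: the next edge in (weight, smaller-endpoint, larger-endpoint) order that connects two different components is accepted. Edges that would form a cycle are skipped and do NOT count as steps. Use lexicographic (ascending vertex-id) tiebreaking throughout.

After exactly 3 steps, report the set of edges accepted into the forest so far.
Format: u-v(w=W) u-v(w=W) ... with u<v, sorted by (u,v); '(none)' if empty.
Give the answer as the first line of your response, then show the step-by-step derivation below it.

2-4(w=6) 3-6(w=1) 4-6(w=3)

step 1: add edge 3-6 (w=1); MST = {3-6(w=1)}
step 2: add edge 4-6 (w=3); MST = {3-6(w=1) 4-6(w=3)}
step 3: add edge 2-4 (w=6); MST = {2-4(w=6) 3-6(w=1) 4-6(w=3)}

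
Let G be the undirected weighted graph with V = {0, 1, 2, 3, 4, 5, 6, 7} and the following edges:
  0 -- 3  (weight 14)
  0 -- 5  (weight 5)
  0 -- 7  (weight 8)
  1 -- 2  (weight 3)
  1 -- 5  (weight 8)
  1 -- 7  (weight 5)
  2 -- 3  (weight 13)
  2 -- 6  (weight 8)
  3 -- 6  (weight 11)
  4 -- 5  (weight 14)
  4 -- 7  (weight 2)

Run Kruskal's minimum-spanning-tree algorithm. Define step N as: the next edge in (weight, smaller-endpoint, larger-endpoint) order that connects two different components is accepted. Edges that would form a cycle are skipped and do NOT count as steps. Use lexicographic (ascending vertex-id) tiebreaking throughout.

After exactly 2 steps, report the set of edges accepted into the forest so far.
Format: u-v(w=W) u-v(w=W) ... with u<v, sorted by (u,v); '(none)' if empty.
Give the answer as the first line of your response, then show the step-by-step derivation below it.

1-2(w=3) 4-7(w=2)

step 1: add edge 4-7 (w=2); MST = {4-7(w=2)}
step 2: add edge 1-2 (w=3); MST = {1-2(w=3) 4-7(w=2)}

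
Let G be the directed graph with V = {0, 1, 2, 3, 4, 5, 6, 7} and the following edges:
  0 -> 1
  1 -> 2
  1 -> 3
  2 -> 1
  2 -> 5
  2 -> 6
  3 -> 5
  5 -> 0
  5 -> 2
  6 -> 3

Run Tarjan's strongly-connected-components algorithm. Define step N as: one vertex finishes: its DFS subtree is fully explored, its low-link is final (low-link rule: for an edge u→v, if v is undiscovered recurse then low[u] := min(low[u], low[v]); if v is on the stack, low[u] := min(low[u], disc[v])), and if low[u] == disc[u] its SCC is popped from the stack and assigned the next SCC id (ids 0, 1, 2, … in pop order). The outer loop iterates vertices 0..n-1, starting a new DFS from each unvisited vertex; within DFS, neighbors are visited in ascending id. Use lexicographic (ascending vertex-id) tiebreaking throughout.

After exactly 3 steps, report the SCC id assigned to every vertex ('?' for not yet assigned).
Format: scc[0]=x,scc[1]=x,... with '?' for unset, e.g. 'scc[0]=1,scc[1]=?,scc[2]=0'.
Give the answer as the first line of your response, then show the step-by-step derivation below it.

scc[0]=?,scc[1]=?,scc[2]=?,scc[3]=?,scc[4]=?,scc[5]=?,scc[6]=?,scc[7]=?

step 1: low=(low[0]=0,low[1]=1,low[2]=1,low[3]=?,low[4]=?,low[5]=0,low[6]=?,low[7]=?); scc=(scc[0]=?,scc[1]=?,scc[2]=?,scc[3]=?,scc[4]=?,scc[5]=?,scc[6]=?,scc[7]=?)
step 2: low=(low[0]=0,low[1]=1,low[2]=0,low[3]=3,low[4]=?,low[5]=0,low[6]=4,low[7]=?); scc=(scc[0]=?,scc[1]=?,scc[2]=?,scc[3]=?,scc[4]=?,scc[5]=?,scc[6]=?,scc[7]=?)
step 3: low=(low[0]=0,low[1]=1,low[2]=0,low[3]=3,low[4]=?,low[5]=0,low[6]=3,low[7]=?); scc=(scc[0]=?,scc[1]=?,scc[2]=?,scc[3]=?,scc[4]=?,scc[5]=?,scc[6]=?,scc[7]=?)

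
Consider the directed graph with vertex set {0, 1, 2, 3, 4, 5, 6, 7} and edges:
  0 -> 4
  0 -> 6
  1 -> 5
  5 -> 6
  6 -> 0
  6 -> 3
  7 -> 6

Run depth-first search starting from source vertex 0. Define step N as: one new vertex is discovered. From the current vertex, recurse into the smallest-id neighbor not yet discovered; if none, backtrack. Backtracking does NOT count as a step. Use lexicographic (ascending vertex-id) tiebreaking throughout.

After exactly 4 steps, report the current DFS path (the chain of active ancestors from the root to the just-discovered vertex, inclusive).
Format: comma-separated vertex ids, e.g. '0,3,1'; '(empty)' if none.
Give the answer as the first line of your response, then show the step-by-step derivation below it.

0,6,3

step 1: discover 0; path=0; order=0
step 2: discover 4; path=0>4; order=0,4
step 3: discover 6; path=0>6; order=0,4,6
step 4: discover 3; path=0>6>3; order=0,4,6,3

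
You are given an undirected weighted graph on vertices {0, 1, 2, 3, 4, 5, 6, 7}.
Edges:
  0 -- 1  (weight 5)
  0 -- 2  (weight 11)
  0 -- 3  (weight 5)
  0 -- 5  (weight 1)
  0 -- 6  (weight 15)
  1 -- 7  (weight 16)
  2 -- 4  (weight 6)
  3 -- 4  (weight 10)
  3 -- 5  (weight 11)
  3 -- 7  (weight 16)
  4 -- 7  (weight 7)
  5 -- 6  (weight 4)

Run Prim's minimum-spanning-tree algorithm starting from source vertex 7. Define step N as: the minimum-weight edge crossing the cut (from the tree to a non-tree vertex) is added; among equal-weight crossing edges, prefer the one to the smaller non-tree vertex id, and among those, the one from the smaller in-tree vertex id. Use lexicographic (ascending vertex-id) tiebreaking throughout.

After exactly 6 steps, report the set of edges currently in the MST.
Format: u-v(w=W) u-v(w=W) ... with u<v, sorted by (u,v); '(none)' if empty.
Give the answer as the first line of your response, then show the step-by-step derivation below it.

0-3(w=5) 0-5(w=1) 2-4(w=6) 3-4(w=10) 4-7(w=7) 5-6(w=4)

step 1: add edge 4-7 (w=7); MST = {4-7(w=7)}
step 2: add edge 2-4 (w=6); MST = {2-4(w=6) 4-7(w=7)}
step 3: add edge 3-4 (w=10); MST = {2-4(w=6) 3-4(w=10) 4-7(w=7)}
step 4: add edge 0-3 (w=5); MST = {0-3(w=5) 2-4(w=6) 3-4(w=10) 4-7(w=7)}
step 5: add edge 0-5 (w=1); MST = {0-3(w=5) 0-5(w=1) 2-4(w=6) 3-4(w=10) 4-7(w=7)}
step 6: add edge 5-6 (w=4); MST = {0-3(w=5) 0-5(w=1) 2-4(w=6) 3-4(w=10) 4-7(w=7) 5-6(w=4)}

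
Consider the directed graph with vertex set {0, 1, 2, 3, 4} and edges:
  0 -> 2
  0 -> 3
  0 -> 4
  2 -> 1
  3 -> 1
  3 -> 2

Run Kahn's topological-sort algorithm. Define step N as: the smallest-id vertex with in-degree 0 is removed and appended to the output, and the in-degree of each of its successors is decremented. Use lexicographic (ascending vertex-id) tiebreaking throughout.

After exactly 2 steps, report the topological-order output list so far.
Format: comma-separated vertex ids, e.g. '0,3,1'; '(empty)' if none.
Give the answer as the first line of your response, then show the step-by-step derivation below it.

0,3

step 1: output 0; order=[0]; indeg=(0,2,1,0,0)
step 2: output 3; order=[0,3]; indeg=(0,1,0,0,0)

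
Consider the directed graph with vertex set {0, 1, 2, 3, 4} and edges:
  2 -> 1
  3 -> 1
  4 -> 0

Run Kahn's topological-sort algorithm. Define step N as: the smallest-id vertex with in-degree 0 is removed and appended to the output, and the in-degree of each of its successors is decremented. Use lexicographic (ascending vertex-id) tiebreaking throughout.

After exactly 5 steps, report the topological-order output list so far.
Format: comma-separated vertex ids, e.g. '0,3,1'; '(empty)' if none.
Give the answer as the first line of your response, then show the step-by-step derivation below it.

2,3,1,4,0

step 1: output 2; order=[2]; indeg=(1,1,0,0,0)
step 2: output 3; order=[2,3]; indeg=(1,0,0,0,0)
step 3: output 1; order=[2,3,1]; indeg=(1,0,0,0,0)
step 4: output 4; order=[2,3,1,4]; indeg=(0,0,0,0,0)
step 5: output 0; order=[2,3,1,4,0]; indeg=(0,0,0,0,0)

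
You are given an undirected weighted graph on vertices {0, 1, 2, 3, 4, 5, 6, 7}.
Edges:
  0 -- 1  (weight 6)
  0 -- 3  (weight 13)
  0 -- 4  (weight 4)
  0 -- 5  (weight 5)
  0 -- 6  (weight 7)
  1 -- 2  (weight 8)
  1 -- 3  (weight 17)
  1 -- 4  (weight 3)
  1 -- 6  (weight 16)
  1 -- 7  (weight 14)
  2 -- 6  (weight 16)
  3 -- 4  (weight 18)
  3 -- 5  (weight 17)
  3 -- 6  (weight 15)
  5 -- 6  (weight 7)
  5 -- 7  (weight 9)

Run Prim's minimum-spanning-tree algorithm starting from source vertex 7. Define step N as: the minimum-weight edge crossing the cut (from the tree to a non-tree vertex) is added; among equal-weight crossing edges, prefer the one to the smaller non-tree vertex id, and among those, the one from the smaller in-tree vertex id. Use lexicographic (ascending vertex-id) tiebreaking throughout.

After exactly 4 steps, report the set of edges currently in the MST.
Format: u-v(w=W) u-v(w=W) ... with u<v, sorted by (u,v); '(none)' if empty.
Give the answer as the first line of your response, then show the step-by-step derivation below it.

0-4(w=4) 0-5(w=5) 1-4(w=3) 5-7(w=9)

step 1: add edge 5-7 (w=9); MST = {5-7(w=9)}
step 2: add edge 0-5 (w=5); MST = {0-5(w=5) 5-7(w=9)}
step 3: add edge 0-4 (w=4); MST = {0-4(w=4) 0-5(w=5) 5-7(w=9)}
step 4: add edge 1-4 (w=3); MST = {0-4(w=4) 0-5(w=5) 1-4(w=3) 5-7(w=9)}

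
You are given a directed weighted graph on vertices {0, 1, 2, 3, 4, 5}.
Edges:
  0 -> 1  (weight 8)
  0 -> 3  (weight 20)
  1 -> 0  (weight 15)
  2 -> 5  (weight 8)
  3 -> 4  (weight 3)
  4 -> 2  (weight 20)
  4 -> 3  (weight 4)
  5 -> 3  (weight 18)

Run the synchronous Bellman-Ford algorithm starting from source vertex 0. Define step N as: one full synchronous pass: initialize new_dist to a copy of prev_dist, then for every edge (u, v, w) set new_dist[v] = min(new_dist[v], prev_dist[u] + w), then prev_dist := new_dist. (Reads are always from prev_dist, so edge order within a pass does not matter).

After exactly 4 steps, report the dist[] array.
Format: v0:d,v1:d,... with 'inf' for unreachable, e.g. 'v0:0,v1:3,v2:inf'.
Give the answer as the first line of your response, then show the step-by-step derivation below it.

v0:0,v1:8,v2:43,v3:20,v4:23,v5:51

step 1: dist = v0:0,v1:8,v2:inf,v3:20,v4:inf,v5:inf
step 2: dist = v0:0,v1:8,v2:inf,v3:20,v4:23,v5:inf
step 3: dist = v0:0,v1:8,v2:43,v3:20,v4:23,v5:inf
step 4: dist = v0:0,v1:8,v2:43,v3:20,v4:23,v5:51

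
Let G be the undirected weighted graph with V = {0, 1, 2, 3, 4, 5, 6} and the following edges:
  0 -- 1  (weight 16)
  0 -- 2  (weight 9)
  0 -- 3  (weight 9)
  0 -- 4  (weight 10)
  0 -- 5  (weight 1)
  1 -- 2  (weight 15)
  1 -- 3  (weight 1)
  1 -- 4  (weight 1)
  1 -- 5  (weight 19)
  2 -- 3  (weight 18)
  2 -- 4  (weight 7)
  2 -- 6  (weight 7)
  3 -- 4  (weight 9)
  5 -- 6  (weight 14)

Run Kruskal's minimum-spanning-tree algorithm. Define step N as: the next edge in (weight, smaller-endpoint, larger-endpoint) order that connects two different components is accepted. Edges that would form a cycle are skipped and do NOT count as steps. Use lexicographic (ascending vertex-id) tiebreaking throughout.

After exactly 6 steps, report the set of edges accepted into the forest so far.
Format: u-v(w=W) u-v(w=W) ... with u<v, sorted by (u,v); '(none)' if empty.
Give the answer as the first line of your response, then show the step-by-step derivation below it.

0-2(w=9) 0-5(w=1) 1-3(w=1) 1-4(w=1) 2-4(w=7) 2-6(w=7)

step 1: add edge 0-5 (w=1); MST = {0-5(w=1)}
step 2: add edge 1-3 (w=1); MST = {0-5(w=1) 1-3(w=1)}
step 3: add edge 1-4 (w=1); MST = {0-5(w=1) 1-3(w=1) 1-4(w=1)}
step 4: add edge 2-4 (w=7); MST = {0-5(w=1) 1-3(w=1) 1-4(w=1) 2-4(w=7)}
step 5: add edge 2-6 (w=7); MST = {0-5(w=1) 1-3(w=1) 1-4(w=1) 2-4(w=7) 2-6(w=7)}
step 6: add edge 0-2 (w=9); MST = {0-2(w=9) 0-5(w=1) 1-3(w=1) 1-4(w=1) 2-4(w=7) 2-6(w=7)}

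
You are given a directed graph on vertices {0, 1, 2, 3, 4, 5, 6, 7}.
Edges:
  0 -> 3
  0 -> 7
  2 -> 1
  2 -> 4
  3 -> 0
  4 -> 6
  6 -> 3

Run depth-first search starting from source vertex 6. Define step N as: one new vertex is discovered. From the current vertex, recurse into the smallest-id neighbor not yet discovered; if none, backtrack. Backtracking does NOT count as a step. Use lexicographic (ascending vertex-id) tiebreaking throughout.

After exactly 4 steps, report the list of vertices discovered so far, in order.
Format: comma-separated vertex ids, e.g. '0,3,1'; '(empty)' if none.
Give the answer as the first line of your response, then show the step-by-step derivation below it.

6,3,0,7

step 1: discover 6; path=6; order=6
step 2: discover 3; path=6>3; order=6,3
step 3: discover 0; path=6>3>0; order=6,3,0
step 4: discover 7; path=6>3>0>7; order=6,3,0,7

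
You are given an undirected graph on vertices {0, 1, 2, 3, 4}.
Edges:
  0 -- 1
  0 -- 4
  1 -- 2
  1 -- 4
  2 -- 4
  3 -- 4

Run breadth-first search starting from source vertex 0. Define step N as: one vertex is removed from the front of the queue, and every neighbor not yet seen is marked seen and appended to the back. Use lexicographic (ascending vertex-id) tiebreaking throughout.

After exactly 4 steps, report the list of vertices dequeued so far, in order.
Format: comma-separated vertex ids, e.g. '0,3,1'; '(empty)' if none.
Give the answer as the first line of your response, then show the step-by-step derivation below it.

0,1,4,2

step 1: dequeue 0; queue=[1,4]; order=0
step 2: dequeue 1; queue=[4,2]; order=0,1
step 3: dequeue 4; queue=[2,3]; order=0,1,4
step 4: dequeue 2; queue=[3]; order=0,1,4,2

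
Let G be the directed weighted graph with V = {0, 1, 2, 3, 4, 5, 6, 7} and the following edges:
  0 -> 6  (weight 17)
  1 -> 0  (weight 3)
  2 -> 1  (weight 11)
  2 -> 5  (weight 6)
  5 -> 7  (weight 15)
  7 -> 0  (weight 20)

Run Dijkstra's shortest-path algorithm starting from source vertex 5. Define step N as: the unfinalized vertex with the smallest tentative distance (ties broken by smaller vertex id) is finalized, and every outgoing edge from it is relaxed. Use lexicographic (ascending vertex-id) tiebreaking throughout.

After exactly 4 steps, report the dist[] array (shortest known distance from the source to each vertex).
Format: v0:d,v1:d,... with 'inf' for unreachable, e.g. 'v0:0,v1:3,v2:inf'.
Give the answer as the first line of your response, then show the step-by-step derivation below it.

v0:35,v1:inf,v2:inf,v3:inf,v4:inf,v5:0,v6:52,v7:15

step 1: dist = v0:inf,v1:inf,v2:inf,v3:inf,v4:inf,v5:0,v6:inf,v7:15
step 2: dist = v0:35,v1:inf,v2:inf,v3:inf,v4:inf,v5:0,v6:inf,v7:15
step 3: dist = v0:35,v1:inf,v2:inf,v3:inf,v4:inf,v5:0,v6:52,v7:15
step 4: dist = v0:35,v1:inf,v2:inf,v3:inf,v4:inf,v5:0,v6:52,v7:15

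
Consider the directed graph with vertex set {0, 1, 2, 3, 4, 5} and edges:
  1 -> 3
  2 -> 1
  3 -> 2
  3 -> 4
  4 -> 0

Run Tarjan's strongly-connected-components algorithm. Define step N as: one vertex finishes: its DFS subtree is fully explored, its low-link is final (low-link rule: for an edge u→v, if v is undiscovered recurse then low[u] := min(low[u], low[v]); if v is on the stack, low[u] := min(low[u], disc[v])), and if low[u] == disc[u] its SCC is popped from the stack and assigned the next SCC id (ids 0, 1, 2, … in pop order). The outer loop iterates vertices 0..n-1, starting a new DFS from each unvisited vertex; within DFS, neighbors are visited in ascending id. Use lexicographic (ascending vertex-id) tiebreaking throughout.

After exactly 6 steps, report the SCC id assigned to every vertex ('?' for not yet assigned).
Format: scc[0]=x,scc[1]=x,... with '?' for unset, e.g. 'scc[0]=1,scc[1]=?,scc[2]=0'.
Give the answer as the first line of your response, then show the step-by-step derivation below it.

scc[0]=0,scc[1]=2,scc[2]=2,scc[3]=2,scc[4]=1,scc[5]=3

step 1: low=(low[0]=0,low[1]=?,low[2]=?,low[3]=?,low[4]=?,low[5]=?); scc=(scc[0]=0,scc[1]=?,scc[2]=?,scc[3]=?,scc[4]=?,scc[5]=?)
step 2: low=(low[0]=0,low[1]=1,low[2]=1,low[3]=2,low[4]=?,low[5]=?); scc=(scc[0]=0,scc[1]=?,scc[2]=?,scc[3]=?,scc[4]=?,scc[5]=?)
step 3: low=(low[0]=0,low[1]=1,low[2]=1,low[3]=1,low[4]=4,low[5]=?); scc=(scc[0]=0,scc[1]=?,scc[2]=?,scc[3]=?,scc[4]=1,scc[5]=?)
step 4: low=(low[0]=0,low[1]=1,low[2]=1,low[3]=1,low[4]=4,low[5]=?); scc=(scc[0]=0,scc[1]=?,scc[2]=?,scc[3]=?,scc[4]=1,scc[5]=?)
step 5: low=(low[0]=0,low[1]=1,low[2]=1,low[3]=1,low[4]=4,low[5]=?); scc=(scc[0]=0,scc[1]=2,scc[2]=2,scc[3]=2,scc[4]=1,scc[5]=?)
step 6: low=(low[0]=0,low[1]=1,low[2]=1,low[3]=1,low[4]=4,low[5]=5); scc=(scc[0]=0,scc[1]=2,scc[2]=2,scc[3]=2,scc[4]=1,scc[5]=3)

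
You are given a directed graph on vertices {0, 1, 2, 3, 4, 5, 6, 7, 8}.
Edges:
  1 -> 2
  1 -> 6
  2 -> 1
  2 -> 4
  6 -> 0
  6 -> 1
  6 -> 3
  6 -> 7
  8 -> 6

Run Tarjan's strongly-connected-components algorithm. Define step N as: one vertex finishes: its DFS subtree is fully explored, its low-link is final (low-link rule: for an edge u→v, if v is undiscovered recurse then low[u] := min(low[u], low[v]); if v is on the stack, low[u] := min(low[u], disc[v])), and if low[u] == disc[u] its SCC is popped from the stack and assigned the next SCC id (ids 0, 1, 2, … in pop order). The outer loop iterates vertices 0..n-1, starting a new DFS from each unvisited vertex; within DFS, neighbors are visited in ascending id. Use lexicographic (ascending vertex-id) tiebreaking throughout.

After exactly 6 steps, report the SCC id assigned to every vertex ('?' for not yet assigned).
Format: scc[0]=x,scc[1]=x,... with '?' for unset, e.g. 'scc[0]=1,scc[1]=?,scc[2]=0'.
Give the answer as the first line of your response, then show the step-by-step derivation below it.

scc[0]=0,scc[1]=?,scc[2]=?,scc[3]=2,scc[4]=1,scc[5]=?,scc[6]=?,scc[7]=3,scc[8]=?

step 1: low=(low[0]=0,low[1]=?,low[2]=?,low[3]=?,low[4]=?,low[5]=?,low[6]=?,low[7]=?,low[8]=?); scc=(scc[0]=0,scc[1]=?,scc[2]=?,scc[3]=?,scc[4]=?,scc[5]=?,scc[6]=?,scc[7]=?,scc[8]=?)
step 2: low=(low[0]=0,low[1]=1,low[2]=1,low[3]=?,low[4]=3,low[5]=?,low[6]=?,low[7]=?,low[8]=?); scc=(scc[0]=0,scc[1]=?,scc[2]=?,scc[3]=?,scc[4]=1,scc[5]=?,scc[6]=?,scc[7]=?,scc[8]=?)
step 3: low=(low[0]=0,low[1]=1,low[2]=1,low[3]=?,low[4]=3,low[5]=?,low[6]=?,low[7]=?,low[8]=?); scc=(scc[0]=0,scc[1]=?,scc[2]=?,scc[3]=?,scc[4]=1,scc[5]=?,scc[6]=?,scc[7]=?,scc[8]=?)
step 4: low=(low[0]=0,low[1]=1,low[2]=1,low[3]=5,low[4]=3,low[5]=?,low[6]=1,low[7]=?,low[8]=?); scc=(scc[0]=0,scc[1]=?,scc[2]=?,scc[3]=2,scc[4]=1,scc[5]=?,scc[6]=?,scc[7]=?,scc[8]=?)
step 5: low=(low[0]=0,low[1]=1,low[2]=1,low[3]=5,low[4]=3,low[5]=?,low[6]=1,low[7]=6,low[8]=?); scc=(scc[0]=0,scc[1]=?,scc[2]=?,scc[3]=2,scc[4]=1,scc[5]=?,scc[6]=?,scc[7]=3,scc[8]=?)
step 6: low=(low[0]=0,low[1]=1,low[2]=1,low[3]=5,low[4]=3,low[5]=?,low[6]=1,low[7]=6,low[8]=?); scc=(scc[0]=0,scc[1]=?,scc[2]=?,scc[3]=2,scc[4]=1,scc[5]=?,scc[6]=?,scc[7]=3,scc[8]=?)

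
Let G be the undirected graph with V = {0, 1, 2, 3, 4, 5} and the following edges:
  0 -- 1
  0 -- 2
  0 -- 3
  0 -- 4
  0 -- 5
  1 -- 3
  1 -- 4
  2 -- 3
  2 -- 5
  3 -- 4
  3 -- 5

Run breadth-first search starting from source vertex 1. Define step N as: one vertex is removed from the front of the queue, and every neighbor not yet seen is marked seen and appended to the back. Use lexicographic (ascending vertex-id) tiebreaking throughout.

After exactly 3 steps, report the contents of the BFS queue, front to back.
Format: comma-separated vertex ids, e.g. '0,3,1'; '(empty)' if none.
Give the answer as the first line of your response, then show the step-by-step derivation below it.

4,2,5

step 1: dequeue 1; queue=[0,3,4]; order=1
step 2: dequeue 0; queue=[3,4,2,5]; order=1,0
step 3: dequeue 3; queue=[4,2,5]; order=1,0,3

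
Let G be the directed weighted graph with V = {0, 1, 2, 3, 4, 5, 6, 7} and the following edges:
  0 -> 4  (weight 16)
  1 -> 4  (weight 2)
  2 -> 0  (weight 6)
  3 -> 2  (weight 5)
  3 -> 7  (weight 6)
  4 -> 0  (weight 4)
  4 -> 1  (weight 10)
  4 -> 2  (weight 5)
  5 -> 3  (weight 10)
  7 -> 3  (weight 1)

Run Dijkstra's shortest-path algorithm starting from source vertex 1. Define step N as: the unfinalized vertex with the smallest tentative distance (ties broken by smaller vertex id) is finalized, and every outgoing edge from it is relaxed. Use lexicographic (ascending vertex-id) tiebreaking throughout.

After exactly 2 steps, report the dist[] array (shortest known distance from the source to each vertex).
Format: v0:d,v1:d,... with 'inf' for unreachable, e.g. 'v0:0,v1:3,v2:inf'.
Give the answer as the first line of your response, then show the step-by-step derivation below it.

v0:6,v1:0,v2:7,v3:inf,v4:2,v5:inf,v6:inf,v7:inf

step 1: dist = v0:inf,v1:0,v2:inf,v3:inf,v4:2,v5:inf,v6:inf,v7:inf
step 2: dist = v0:6,v1:0,v2:7,v3:inf,v4:2,v5:inf,v6:inf,v7:inf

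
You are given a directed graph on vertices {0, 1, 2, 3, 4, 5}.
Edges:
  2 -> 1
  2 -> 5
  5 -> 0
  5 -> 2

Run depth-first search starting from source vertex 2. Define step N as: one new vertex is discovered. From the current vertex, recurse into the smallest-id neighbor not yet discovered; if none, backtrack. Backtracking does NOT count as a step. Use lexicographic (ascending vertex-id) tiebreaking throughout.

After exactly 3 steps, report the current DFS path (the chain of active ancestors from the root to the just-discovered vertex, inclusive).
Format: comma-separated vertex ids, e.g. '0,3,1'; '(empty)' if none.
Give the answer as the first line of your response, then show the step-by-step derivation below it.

2,5

step 1: discover 2; path=2; order=2
step 2: discover 1; path=2>1; order=2,1
step 3: discover 5; path=2>5; order=2,1,5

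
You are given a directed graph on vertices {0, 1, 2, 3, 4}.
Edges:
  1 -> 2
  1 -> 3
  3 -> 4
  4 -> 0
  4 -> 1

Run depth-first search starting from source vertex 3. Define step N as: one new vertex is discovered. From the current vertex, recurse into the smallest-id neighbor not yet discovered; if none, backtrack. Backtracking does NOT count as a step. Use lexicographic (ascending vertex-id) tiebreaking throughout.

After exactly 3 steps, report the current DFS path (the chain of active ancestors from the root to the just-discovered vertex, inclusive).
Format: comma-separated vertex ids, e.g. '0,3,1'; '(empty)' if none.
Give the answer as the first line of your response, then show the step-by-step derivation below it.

3,4,0

step 1: discover 3; path=3; order=3
step 2: discover 4; path=3>4; order=3,4
step 3: discover 0; path=3>4>0; order=3,4,0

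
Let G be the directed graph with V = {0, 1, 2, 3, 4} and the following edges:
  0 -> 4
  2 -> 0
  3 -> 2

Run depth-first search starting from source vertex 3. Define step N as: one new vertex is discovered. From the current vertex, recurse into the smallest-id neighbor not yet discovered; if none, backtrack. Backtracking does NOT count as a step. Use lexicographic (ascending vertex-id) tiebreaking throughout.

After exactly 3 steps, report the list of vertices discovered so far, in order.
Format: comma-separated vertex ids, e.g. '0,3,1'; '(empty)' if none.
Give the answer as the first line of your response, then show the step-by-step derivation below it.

3,2,0

step 1: discover 3; path=3; order=3
step 2: discover 2; path=3>2; order=3,2
step 3: discover 0; path=3>2>0; order=3,2,0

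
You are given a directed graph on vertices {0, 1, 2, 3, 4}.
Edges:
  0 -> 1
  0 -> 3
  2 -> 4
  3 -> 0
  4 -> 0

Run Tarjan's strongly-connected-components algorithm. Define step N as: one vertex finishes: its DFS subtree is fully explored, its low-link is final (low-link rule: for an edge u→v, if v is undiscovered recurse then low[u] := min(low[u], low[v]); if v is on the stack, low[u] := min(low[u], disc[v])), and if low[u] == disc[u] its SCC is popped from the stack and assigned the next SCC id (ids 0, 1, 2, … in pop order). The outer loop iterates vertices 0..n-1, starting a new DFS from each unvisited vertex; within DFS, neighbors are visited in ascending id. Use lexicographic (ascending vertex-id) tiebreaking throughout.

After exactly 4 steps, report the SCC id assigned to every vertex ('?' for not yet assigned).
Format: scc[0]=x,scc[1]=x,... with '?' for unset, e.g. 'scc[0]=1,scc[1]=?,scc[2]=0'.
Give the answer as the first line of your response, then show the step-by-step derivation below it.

scc[0]=1,scc[1]=0,scc[2]=?,scc[3]=1,scc[4]=2

step 1: low=(low[0]=0,low[1]=1,low[2]=?,low[3]=?,low[4]=?); scc=(scc[0]=?,scc[1]=0,scc[2]=?,scc[3]=?,scc[4]=?)
step 2: low=(low[0]=0,low[1]=1,low[2]=?,low[3]=0,low[4]=?); scc=(scc[0]=?,scc[1]=0,scc[2]=?,scc[3]=?,scc[4]=?)
step 3: low=(low[0]=0,low[1]=1,low[2]=?,low[3]=0,low[4]=?); scc=(scc[0]=1,scc[1]=0,scc[2]=?,scc[3]=1,scc[4]=?)
step 4: low=(low[0]=0,low[1]=1,low[2]=3,low[3]=0,low[4]=4); scc=(scc[0]=1,scc[1]=0,scc[2]=?,scc[3]=1,scc[4]=2)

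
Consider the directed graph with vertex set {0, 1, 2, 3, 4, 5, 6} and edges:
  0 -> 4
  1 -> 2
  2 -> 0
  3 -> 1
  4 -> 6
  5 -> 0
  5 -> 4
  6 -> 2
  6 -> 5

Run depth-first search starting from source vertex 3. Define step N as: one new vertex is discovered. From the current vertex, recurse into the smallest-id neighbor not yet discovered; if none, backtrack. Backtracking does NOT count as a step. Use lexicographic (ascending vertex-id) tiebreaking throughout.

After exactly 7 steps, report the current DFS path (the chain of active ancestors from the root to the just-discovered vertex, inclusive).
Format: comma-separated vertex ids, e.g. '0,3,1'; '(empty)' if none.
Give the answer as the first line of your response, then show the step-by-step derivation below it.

3,1,2,0,4,6,5

step 1: discover 3; path=3; order=3
step 2: discover 1; path=3>1; order=3,1
step 3: discover 2; path=3>1>2; order=3,1,2
step 4: discover 0; path=3>1>2>0; order=3,1,2,0
step 5: discover 4; path=3>1>2>0>4; order=3,1,2,0,4
step 6: discover 6; path=3>1>2>0>4>6; order=3,1,2,0,4,6
step 7: discover 5; path=3>1>2>0>4>6>5; order=3,1,2,0,4,6,5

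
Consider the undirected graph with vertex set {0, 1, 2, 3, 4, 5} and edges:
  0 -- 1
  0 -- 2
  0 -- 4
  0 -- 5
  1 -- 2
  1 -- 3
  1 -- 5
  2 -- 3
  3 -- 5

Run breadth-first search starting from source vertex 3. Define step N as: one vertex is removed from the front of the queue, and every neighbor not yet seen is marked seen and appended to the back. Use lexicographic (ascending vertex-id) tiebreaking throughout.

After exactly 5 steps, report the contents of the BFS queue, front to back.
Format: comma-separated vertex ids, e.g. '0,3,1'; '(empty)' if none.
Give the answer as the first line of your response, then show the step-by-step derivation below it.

4

step 1: dequeue 3; queue=[1,2,5]; order=3
step 2: dequeue 1; queue=[2,5,0]; order=3,1
step 3: dequeue 2; queue=[5,0]; order=3,1,2
step 4: dequeue 5; queue=[0]; order=3,1,2,5
step 5: dequeue 0; queue=[4]; order=3,1,2,5,0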